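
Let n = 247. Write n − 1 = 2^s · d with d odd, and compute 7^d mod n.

247 − 1 = 246 = 2^1 · 123, so d = 123.
7^1 ≡ 7 (mod 247)
7^2 ≡ 7^2 = 49 ≡ 49 (mod 247)
7^4 ≡ 49^2 = 2401 ≡ 178 (mod 247)
7^8 ≡ 178^2 = 31684 ≡ 68 (mod 247)
7^16 ≡ 68^2 = 4624 ≡ 178 (mod 247)
7^32 ≡ 178^2 = 31684 ≡ 68 (mod 247)
7^64 ≡ 68^2 = 4624 ≡ 178 (mod 247)
123 = 64 + 32 + 16 + 8 + 2 + 1 in binary powers of 2.
So 7^123 ≡ 178 · 68 · 178 · 68 · 49 · 7 ≡ 96 (mod 247).
Squaring chain: 96; never reaches −1, so base 7 is a Miller–Rabin witness that 247 is composite.

96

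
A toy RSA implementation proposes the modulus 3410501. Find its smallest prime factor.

67

3410501 is odd.
Digit sum 14, not divisible by 3.
Ends in 1: not divisible by 5.
7: 3410501 = 7·487214 + 3
11: 3410501 = 11·310045 + 6
13: 3410501 = 13·262346 + 3
17: 3410501 = 17·200617 + 12
19: 3410501 = 19·179500 + 1
23: 3410501 = 23·148282 + 15
29: 3410501 = 29·117603 + 14
31: 3410501 = 31·110016 + 5
37: 3410501 = 37·92175 + 26
41: 3410501 = 41·83182 + 39
43: 3410501 = 43·79313 + 42
47: 3410501 = 47·72563 + 40
53: 3410501 = 53·64349 + 4
59: 3410501 = 59·57805 + 6
61: 3410501 = 61·55909 + 52
67: 3410501 = 67·50903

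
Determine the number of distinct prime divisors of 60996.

60996 = 2^2 · 15249
15249 = 3 · 5083
5083 = 13 · 391
391 = 17 · 23
60996 = 2^2 · 3 · 13 · 17 · 23, which has 5 distinct prime factors.

5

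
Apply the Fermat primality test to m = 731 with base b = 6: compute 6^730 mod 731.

6^1 ≡ 6 (mod 731)
6^2 ≡ 6^2 = 36 ≡ 36 (mod 731)
6^4 ≡ 36^2 = 1296 ≡ 565 (mod 731)
6^8 ≡ 565^2 = 319225 ≡ 509 (mod 731)
6^16 ≡ 509^2 = 259081 ≡ 307 (mod 731)
6^32 ≡ 307^2 = 94249 ≡ 681 (mod 731)
6^64 ≡ 681^2 = 463761 ≡ 307 (mod 731)
6^128 ≡ 307^2 = 94249 ≡ 681 (mod 731)
6^256 ≡ 681^2 = 463761 ≡ 307 (mod 731)
6^512 ≡ 307^2 = 94249 ≡ 681 (mod 731)
730 = 512 + 128 + 64 + 16 + 8 + 2 in binary powers of 2.
So 6^730 ≡ 681 · 681 · 307 · 307 · 509 · 36 ≡ 49 (mod 731).
Since 49 ≠ 1, base 6 is a Fermat witness: 731 is composite.

49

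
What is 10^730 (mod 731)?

461

10^1 ≡ 10 (mod 731)
10^2 ≡ 10^2 = 100 ≡ 100 (mod 731)
10^4 ≡ 100^2 = 10000 ≡ 497 (mod 731)
10^8 ≡ 497^2 = 247009 ≡ 662 (mod 731)
10^16 ≡ 662^2 = 438244 ≡ 375 (mod 731)
10^32 ≡ 375^2 = 140625 ≡ 273 (mod 731)
10^64 ≡ 273^2 = 74529 ≡ 698 (mod 731)
10^128 ≡ 698^2 = 487204 ≡ 358 (mod 731)
10^256 ≡ 358^2 = 128164 ≡ 239 (mod 731)
10^512 ≡ 239^2 = 57121 ≡ 103 (mod 731)
730 = 512 + 128 + 64 + 16 + 8 + 2 in binary powers of 2.
So 10^730 ≡ 103 · 358 · 698 · 375 · 662 · 100 ≡ 461 (mod 731).
Since 461 ≠ 1, base 10 is a Fermat witness: 731 is composite.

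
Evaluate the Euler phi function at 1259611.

1223040

Factor: 1259611 = 71 · 113 · 157.
φ(1259611) = (71−1) · (113−1) · (157−1) = 70 · 112 · 156 = 1223040.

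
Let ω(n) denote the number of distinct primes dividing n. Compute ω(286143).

5

286143 = 3 · 95381
95381 = 11 · 8671
8671 = 13 · 667
667 = 23 · 29
286143 = 3 · 11 · 13 · 23 · 29, which has 5 distinct prime factors.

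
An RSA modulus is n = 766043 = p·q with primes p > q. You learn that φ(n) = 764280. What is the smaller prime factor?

773

φ(n) = (p−1)(q−1) = n − (p+q) + 1, so p + q = 766043 − 764280 + 1 = 1764.
p and q are the roots of t² − 1764t + 766043 = 0.
Discriminant: 1764² − 4·766043 = 3111696 − 3064172 = 47524; √47524 = 218.
q = (1764 − 218)/2 = 773, p = (1764 + 218)/2 = 991.
Check: 773 · 991 = 766043.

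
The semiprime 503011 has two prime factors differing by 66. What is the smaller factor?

677

Since p = q + 66, we have 503011 = q(q + 66), so q² + 66q − 503011 = 0.
Discriminant: 66² + 4·503011 = 4356 + 2012044 = 2016400; √2016400 = 1420.
q = (−66 + 1420)/2 = 677, and p = q + 66 = 743.
Check: 677 · 743 = 503011.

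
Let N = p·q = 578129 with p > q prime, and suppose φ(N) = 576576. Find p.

φ(n) = (p−1)(q−1) = n − (p+q) + 1, so p + q = 578129 − 576576 + 1 = 1554.
p and q are the roots of t² − 1554t + 578129 = 0.
Discriminant: 1554² − 4·578129 = 2414916 − 2312516 = 102400; √102400 = 320.
q = (1554 − 320)/2 = 617, p = (1554 + 320)/2 = 937.
Check: 617 · 937 = 578129.

937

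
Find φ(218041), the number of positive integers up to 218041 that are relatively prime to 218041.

Factor: 218041 = 37 · 71 · 83.
φ(218041) = (37−1) · (71−1) · (83−1) = 36 · 70 · 82 = 206640.

206640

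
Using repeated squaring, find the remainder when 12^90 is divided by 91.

1

12^1 ≡ 12 (mod 91)
12^2 ≡ 12^2 = 144 ≡ 53 (mod 91)
12^4 ≡ 53^2 = 2809 ≡ 79 (mod 91)
12^8 ≡ 79^2 = 6241 ≡ 53 (mod 91)
12^16 ≡ 53^2 = 2809 ≡ 79 (mod 91)
12^32 ≡ 79^2 = 6241 ≡ 53 (mod 91)
12^64 ≡ 53^2 = 2809 ≡ 79 (mod 91)
90 = 64 + 16 + 8 + 2 in binary powers of 2.
So 12^90 ≡ 79 · 79 · 53 · 53 ≡ 1 (mod 91).
Since the result is 1, base 12 gives no evidence that 91 is composite.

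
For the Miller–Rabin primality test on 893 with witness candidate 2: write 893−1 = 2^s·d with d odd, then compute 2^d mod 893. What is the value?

394

893 − 1 = 892 = 2^2 · 223, so d = 223.
2^1 ≡ 2 (mod 893)
2^2 ≡ 2^2 = 4 ≡ 4 (mod 893)
2^4 ≡ 4^2 = 16 ≡ 16 (mod 893)
2^8 ≡ 16^2 = 256 ≡ 256 (mod 893)
2^16 ≡ 256^2 = 65536 ≡ 347 (mod 893)
2^32 ≡ 347^2 = 120409 ≡ 747 (mod 893)
2^64 ≡ 747^2 = 558009 ≡ 777 (mod 893)
2^128 ≡ 777^2 = 603729 ≡ 61 (mod 893)
223 = 128 + 64 + 16 + 8 + 4 + 2 + 1 in binary powers of 2.
So 2^223 ≡ 61 · 777 · 347 · 256 · 16 · 4 · 2 ≡ 394 (mod 893).
Squaring chain: 394 → 747; never reaches −1, so base 2 is a Miller–Rabin witness that 893 is composite.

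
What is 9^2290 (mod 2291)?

426

9^1 ≡ 9 (mod 2291)
9^2 ≡ 9^2 = 81 ≡ 81 (mod 2291)
9^4 ≡ 81^2 = 6561 ≡ 1979 (mod 2291)
9^8 ≡ 1979^2 = 3916441 ≡ 1122 (mod 2291)
9^16 ≡ 1122^2 = 1258884 ≡ 1125 (mod 2291)
9^32 ≡ 1125^2 = 1265625 ≡ 993 (mod 2291)
9^64 ≡ 993^2 = 986049 ≡ 919 (mod 2291)
9^128 ≡ 919^2 = 844561 ≡ 1473 (mod 2291)
9^256 ≡ 1473^2 = 2169729 ≡ 152 (mod 2291)
9^512 ≡ 152^2 = 23104 ≡ 194 (mod 2291)
9^1024 ≡ 194^2 = 37636 ≡ 980 (mod 2291)
9^2048 ≡ 980^2 = 960400 ≡ 471 (mod 2291)
2290 = 2048 + 128 + 64 + 32 + 16 + 2 in binary powers of 2.
So 9^2290 ≡ 471 · 1473 · 919 · 993 · 1125 · 81 ≡ 426 (mod 2291).
Since 426 ≠ 1, base 9 is a Fermat witness: 2291 is composite.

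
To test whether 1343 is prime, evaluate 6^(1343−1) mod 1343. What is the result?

9

6^1 ≡ 6 (mod 1343)
6^2 ≡ 6^2 = 36 ≡ 36 (mod 1343)
6^4 ≡ 36^2 = 1296 ≡ 1296 (mod 1343)
6^8 ≡ 1296^2 = 1679616 ≡ 866 (mod 1343)
6^16 ≡ 866^2 = 749956 ≡ 562 (mod 1343)
6^32 ≡ 562^2 = 315844 ≡ 239 (mod 1343)
6^64 ≡ 239^2 = 57121 ≡ 715 (mod 1343)
6^128 ≡ 715^2 = 511225 ≡ 885 (mod 1343)
6^256 ≡ 885^2 = 783225 ≡ 256 (mod 1343)
6^512 ≡ 256^2 = 65536 ≡ 1072 (mod 1343)
6^1024 ≡ 1072^2 = 1149184 ≡ 919 (mod 1343)
1342 = 1024 + 256 + 32 + 16 + 8 + 4 + 2 in binary powers of 2.
So 6^1342 ≡ 919 · 256 · 239 · 562 · 866 · 1296 · 36 ≡ 9 (mod 1343).
Since 9 ≠ 1, base 6 is a Fermat witness: 1343 is composite.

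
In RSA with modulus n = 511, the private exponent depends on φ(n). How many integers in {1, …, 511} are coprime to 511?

Factor: 511 = 7 · 73.
φ(511) = (7−1) · (73−1) = 6 · 72 = 432.

432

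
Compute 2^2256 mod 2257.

2193

2^1 ≡ 2 (mod 2257)
2^2 ≡ 2^2 = 4 ≡ 4 (mod 2257)
2^4 ≡ 4^2 = 16 ≡ 16 (mod 2257)
2^8 ≡ 16^2 = 256 ≡ 256 (mod 2257)
2^16 ≡ 256^2 = 65536 ≡ 83 (mod 2257)
2^32 ≡ 83^2 = 6889 ≡ 118 (mod 2257)
2^64 ≡ 118^2 = 13924 ≡ 382 (mod 2257)
2^128 ≡ 382^2 = 145924 ≡ 1476 (mod 2257)
2^256 ≡ 1476^2 = 2178576 ≡ 571 (mod 2257)
2^512 ≡ 571^2 = 326041 ≡ 1033 (mod 2257)
2^1024 ≡ 1033^2 = 1067089 ≡ 1785 (mod 2257)
2^2048 ≡ 1785^2 = 3186225 ≡ 1598 (mod 2257)
2256 = 2048 + 128 + 64 + 16 in binary powers of 2.
So 2^2256 ≡ 1598 · 1476 · 382 · 83 ≡ 2193 (mod 2257).
Since 2193 ≠ 1, base 2 is a Fermat witness: 2257 is composite.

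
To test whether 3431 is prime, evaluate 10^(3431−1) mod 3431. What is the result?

1068

10^1 ≡ 10 (mod 3431)
10^2 ≡ 10^2 = 100 ≡ 100 (mod 3431)
10^4 ≡ 100^2 = 10000 ≡ 3138 (mod 3431)
10^8 ≡ 3138^2 = 9847044 ≡ 74 (mod 3431)
10^16 ≡ 74^2 = 5476 ≡ 2045 (mod 3431)
10^32 ≡ 2045^2 = 4182025 ≡ 3067 (mod 3431)
10^64 ≡ 3067^2 = 9406489 ≡ 2118 (mod 3431)
10^128 ≡ 2118^2 = 4485924 ≡ 1607 (mod 3431)
10^256 ≡ 1607^2 = 2582449 ≡ 2337 (mod 3431)
10^512 ≡ 2337^2 = 5461569 ≡ 2848 (mod 3431)
10^1024 ≡ 2848^2 = 8111104 ≡ 220 (mod 3431)
10^2048 ≡ 220^2 = 48400 ≡ 366 (mod 3431)
3430 = 2048 + 1024 + 256 + 64 + 32 + 4 + 2 in binary powers of 2.
So 10^3430 ≡ 366 · 220 · 2337 · 2118 · 3067 · 3138 · 100 ≡ 1068 (mod 3431).
Since 1068 ≠ 1, base 10 is a Fermat witness: 3431 is composite.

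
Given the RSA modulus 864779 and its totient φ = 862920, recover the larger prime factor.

φ(n) = (p−1)(q−1) = n − (p+q) + 1, so p + q = 864779 − 862920 + 1 = 1860.
p and q are the roots of t² − 1860t + 864779 = 0.
Discriminant: 1860² − 4·864779 = 3459600 − 3459116 = 484; √484 = 22.
q = (1860 − 22)/2 = 919, p = (1860 + 22)/2 = 941.
Check: 919 · 941 = 864779.

941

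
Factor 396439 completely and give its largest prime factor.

97

396439 = 61 · 6499
6499 = 67 · 97
97 is prime.
So 396439 = 61 · 67 · 97; the largest prime factor is 97.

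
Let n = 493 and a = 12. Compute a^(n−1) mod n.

378

12^1 ≡ 12 (mod 493)
12^2 ≡ 12^2 = 144 ≡ 144 (mod 493)
12^4 ≡ 144^2 = 20736 ≡ 30 (mod 493)
12^8 ≡ 30^2 = 900 ≡ 407 (mod 493)
12^16 ≡ 407^2 = 165649 ≡ 1 (mod 493)
12^32 ≡ 1^2 = 1 ≡ 1 (mod 493)
12^64 ≡ 1^2 = 1 ≡ 1 (mod 493)
12^128 ≡ 1^2 = 1 ≡ 1 (mod 493)
12^256 ≡ 1^2 = 1 ≡ 1 (mod 493)
492 = 256 + 128 + 64 + 32 + 8 + 4 in binary powers of 2.
So 12^492 ≡ 1 · 1 · 1 · 1 · 407 · 30 ≡ 378 (mod 493).
Since 378 ≠ 1, base 12 is a Fermat witness: 493 is composite.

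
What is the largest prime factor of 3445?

53

3445 = 5 · 689
689 = 13 · 53
53 is prime.
So 3445 = 5 · 13 · 53; the largest prime factor is 53.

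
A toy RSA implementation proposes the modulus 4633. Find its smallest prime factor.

41

4633 is odd.
Digit sum 16, not divisible by 3.
Ends in 3: not divisible by 5.
7: 4633 = 7·661 + 6
11: 4633 = 11·421 + 2
13: 4633 = 13·356 + 5
17: 4633 = 17·272 + 9
19: 4633 = 19·243 + 16
23: 4633 = 23·201 + 10
29: 4633 = 29·159 + 22
31: 4633 = 31·149 + 14
37: 4633 = 37·125 + 8
41: 4633 = 41·113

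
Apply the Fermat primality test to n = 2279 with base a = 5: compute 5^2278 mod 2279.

5^1 ≡ 5 (mod 2279)
5^2 ≡ 5^2 = 25 ≡ 25 (mod 2279)
5^4 ≡ 25^2 = 625 ≡ 625 (mod 2279)
5^8 ≡ 625^2 = 390625 ≡ 916 (mod 2279)
5^16 ≡ 916^2 = 839056 ≡ 384 (mod 2279)
5^32 ≡ 384^2 = 147456 ≡ 1600 (mod 2279)
5^64 ≡ 1600^2 = 2560000 ≡ 683 (mod 2279)
5^128 ≡ 683^2 = 466489 ≡ 1573 (mod 2279)
5^256 ≡ 1573^2 = 2474329 ≡ 1614 (mod 2279)
5^512 ≡ 1614^2 = 2604996 ≡ 99 (mod 2279)
5^1024 ≡ 99^2 = 9801 ≡ 685 (mod 2279)
5^2048 ≡ 685^2 = 469225 ≡ 2030 (mod 2279)
2278 = 2048 + 128 + 64 + 32 + 4 + 2 in binary powers of 2.
So 5^2278 ≡ 2030 · 1573 · 683 · 1600 · 625 · 25 ≡ 411 (mod 2279).
Since 411 ≠ 1, base 5 is a Fermat witness: 2279 is composite.

411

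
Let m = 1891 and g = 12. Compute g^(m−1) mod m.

1

12^1 ≡ 12 (mod 1891)
12^2 ≡ 12^2 = 144 ≡ 144 (mod 1891)
12^4 ≡ 144^2 = 20736 ≡ 1826 (mod 1891)
12^8 ≡ 1826^2 = 3334276 ≡ 443 (mod 1891)
12^16 ≡ 443^2 = 196249 ≡ 1476 (mod 1891)
12^32 ≡ 1476^2 = 2178576 ≡ 144 (mod 1891)
12^64 ≡ 144^2 = 20736 ≡ 1826 (mod 1891)
12^128 ≡ 1826^2 = 3334276 ≡ 443 (mod 1891)
12^256 ≡ 443^2 = 196249 ≡ 1476 (mod 1891)
12^512 ≡ 1476^2 = 2178576 ≡ 144 (mod 1891)
12^1024 ≡ 144^2 = 20736 ≡ 1826 (mod 1891)
1890 = 1024 + 512 + 256 + 64 + 32 + 2 in binary powers of 2.
So 12^1890 ≡ 1826 · 144 · 1476 · 1826 · 144 · 144 ≡ 1 (mod 1891).
Since the result is 1, base 12 gives no evidence that 1891 is composite.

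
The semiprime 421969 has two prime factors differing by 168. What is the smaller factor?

Since p = q + 168, we have 421969 = q(q + 168), so q² + 168q − 421969 = 0.
Discriminant: 168² + 4·421969 = 28224 + 1687876 = 1716100; √1716100 = 1310.
q = (−168 + 1310)/2 = 571, and p = q + 168 = 739.
Check: 571 · 739 = 421969.

571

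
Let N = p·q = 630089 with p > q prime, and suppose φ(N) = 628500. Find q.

φ(n) = (p−1)(q−1) = n − (p+q) + 1, so p + q = 630089 − 628500 + 1 = 1590.
p and q are the roots of t² − 1590t + 630089 = 0.
Discriminant: 1590² − 4·630089 = 2528100 − 2520356 = 7744; √7744 = 88.
q = (1590 − 88)/2 = 751, p = (1590 + 88)/2 = 839.
Check: 751 · 839 = 630089.

751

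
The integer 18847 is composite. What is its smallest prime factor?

18847 is odd.
Digit sum 28, not divisible by 3.
Ends in 7: not divisible by 5.
7: 18847 = 7·2692 + 3
11: 18847 = 11·1713 + 4
13: 18847 = 13·1449 + 10
17: 18847 = 17·1108 + 11
19: 18847 = 19·991 + 18
23: 18847 = 23·819 + 10
29: 18847 = 29·649 + 26
31: 18847 = 31·607 + 30
37: 18847 = 37·509 + 14
41: 18847 = 41·459 + 28
43: 18847 = 43·438 + 13
47: 18847 = 47·401

47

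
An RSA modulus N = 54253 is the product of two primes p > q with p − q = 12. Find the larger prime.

Since p = q + 12, we have 54253 = q(q + 12), so q² + 12q − 54253 = 0.
Discriminant: 12² + 4·54253 = 144 + 217012 = 217156; √217156 = 466.
q = (−12 + 466)/2 = 227, and p = q + 12 = 239.
Check: 227 · 239 = 54253.

239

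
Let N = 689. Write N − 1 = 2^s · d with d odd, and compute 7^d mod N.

461

689 − 1 = 688 = 2^4 · 43, so d = 43.
7^1 ≡ 7 (mod 689)
7^2 ≡ 7^2 = 49 ≡ 49 (mod 689)
7^4 ≡ 49^2 = 2401 ≡ 334 (mod 689)
7^8 ≡ 334^2 = 111556 ≡ 627 (mod 689)
7^16 ≡ 627^2 = 393129 ≡ 399 (mod 689)
7^32 ≡ 399^2 = 159201 ≡ 42 (mod 689)
43 = 32 + 8 + 2 + 1 in binary powers of 2.
So 7^43 ≡ 42 · 627 · 49 · 7 ≡ 461 (mod 689).
Squaring chain: 461 → 309 → 399 → 42; never reaches −1, so base 7 is a Miller–Rabin witness that 689 is composite.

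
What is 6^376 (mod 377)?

373

6^1 ≡ 6 (mod 377)
6^2 ≡ 6^2 = 36 ≡ 36 (mod 377)
6^4 ≡ 36^2 = 1296 ≡ 165 (mod 377)
6^8 ≡ 165^2 = 27225 ≡ 81 (mod 377)
6^16 ≡ 81^2 = 6561 ≡ 152 (mod 377)
6^32 ≡ 152^2 = 23104 ≡ 107 (mod 377)
6^64 ≡ 107^2 = 11449 ≡ 139 (mod 377)
6^128 ≡ 139^2 = 19321 ≡ 94 (mod 377)
6^256 ≡ 94^2 = 8836 ≡ 165 (mod 377)
376 = 256 + 64 + 32 + 16 + 8 in binary powers of 2.
So 6^376 ≡ 165 · 139 · 107 · 152 · 81 ≡ 373 (mod 377).
Since 373 ≠ 1, base 6 is a Fermat witness: 377 is composite.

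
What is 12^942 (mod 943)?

12^1 ≡ 12 (mod 943)
12^2 ≡ 12^2 = 144 ≡ 144 (mod 943)
12^4 ≡ 144^2 = 20736 ≡ 933 (mod 943)
12^8 ≡ 933^2 = 870489 ≡ 100 (mod 943)
12^16 ≡ 100^2 = 10000 ≡ 570 (mod 943)
12^32 ≡ 570^2 = 324900 ≡ 508 (mod 943)
12^64 ≡ 508^2 = 258064 ≡ 625 (mod 943)
12^128 ≡ 625^2 = 390625 ≡ 223 (mod 943)
12^256 ≡ 223^2 = 49729 ≡ 693 (mod 943)
12^512 ≡ 693^2 = 480249 ≡ 262 (mod 943)
942 = 512 + 256 + 128 + 32 + 8 + 4 + 2 in binary powers of 2.
So 12^942 ≡ 262 · 693 · 223 · 508 · 100 · 933 · 144 ≡ 430 (mod 943).
Since 430 ≠ 1, base 12 is a Fermat witness: 943 is composite.

430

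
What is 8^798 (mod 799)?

8^1 ≡ 8 (mod 799)
8^2 ≡ 8^2 = 64 ≡ 64 (mod 799)
8^4 ≡ 64^2 = 4096 ≡ 101 (mod 799)
8^8 ≡ 101^2 = 10201 ≡ 613 (mod 799)
8^16 ≡ 613^2 = 375769 ≡ 239 (mod 799)
8^32 ≡ 239^2 = 57121 ≡ 392 (mod 799)
8^64 ≡ 392^2 = 153664 ≡ 256 (mod 799)
8^128 ≡ 256^2 = 65536 ≡ 18 (mod 799)
8^256 ≡ 18^2 = 324 ≡ 324 (mod 799)
8^512 ≡ 324^2 = 104976 ≡ 307 (mod 799)
798 = 512 + 256 + 16 + 8 + 4 + 2 in binary powers of 2.
So 8^798 ≡ 307 · 324 · 239 · 613 · 101 · 64 ≡ 4 (mod 799).
Since 4 ≠ 1, base 8 is a Fermat witness: 799 is composite.

4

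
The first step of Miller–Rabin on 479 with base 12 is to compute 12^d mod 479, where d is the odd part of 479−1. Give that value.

479 − 1 = 478 = 2^1 · 239, so d = 239.
12^1 ≡ 12 (mod 479)
12^2 ≡ 12^2 = 144 ≡ 144 (mod 479)
12^4 ≡ 144^2 = 20736 ≡ 139 (mod 479)
12^8 ≡ 139^2 = 19321 ≡ 161 (mod 479)
12^16 ≡ 161^2 = 25921 ≡ 55 (mod 479)
12^32 ≡ 55^2 = 3025 ≡ 151 (mod 479)
12^64 ≡ 151^2 = 22801 ≡ 288 (mod 479)
12^128 ≡ 288^2 = 82944 ≡ 77 (mod 479)
239 = 128 + 64 + 32 + 8 + 4 + 2 + 1 in binary powers of 2.
So 12^239 ≡ 77 · 288 · 151 · 161 · 139 · 144 · 12 ≡ 1 (mod 479).
Since 12^d ≡ 1 (mod 479), base 12 does not prove 479 composite.

1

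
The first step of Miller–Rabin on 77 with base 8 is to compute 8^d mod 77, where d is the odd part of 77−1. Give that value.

29

77 − 1 = 76 = 2^2 · 19, so d = 19.
8^1 ≡ 8 (mod 77)
8^2 ≡ 8^2 = 64 ≡ 64 (mod 77)
8^4 ≡ 64^2 = 4096 ≡ 15 (mod 77)
8^8 ≡ 15^2 = 225 ≡ 71 (mod 77)
8^16 ≡ 71^2 = 5041 ≡ 36 (mod 77)
19 = 16 + 2 + 1 in binary powers of 2.
So 8^19 ≡ 36 · 64 · 8 ≡ 29 (mod 77).
Squaring chain: 29 → 71; never reaches −1, so base 8 is a Miller–Rabin witness that 77 is composite.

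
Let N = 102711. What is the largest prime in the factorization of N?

73

102711 = 3 · 34237
34237 = 7 · 4891
4891 = 67 · 73
73 is prime.
So 102711 = 3 · 7 · 67 · 73; the largest prime factor is 73.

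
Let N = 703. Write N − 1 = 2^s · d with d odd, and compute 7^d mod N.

703 − 1 = 702 = 2^1 · 351, so d = 351.
7^1 ≡ 7 (mod 703)
7^2 ≡ 7^2 = 49 ≡ 49 (mod 703)
7^4 ≡ 49^2 = 2401 ≡ 292 (mod 703)
7^8 ≡ 292^2 = 85264 ≡ 201 (mod 703)
7^16 ≡ 201^2 = 40401 ≡ 330 (mod 703)
7^32 ≡ 330^2 = 108900 ≡ 638 (mod 703)
7^64 ≡ 638^2 = 407044 ≡ 7 (mod 703)
7^128 ≡ 7^2 = 49 ≡ 49 (mod 703)
7^256 ≡ 49^2 = 2401 ≡ 292 (mod 703)
351 = 256 + 64 + 16 + 8 + 4 + 2 + 1 in binary powers of 2.
So 7^351 ≡ 292 · 7 · 330 · 201 · 292 · 49 · 7 ≡ 1 (mod 703).
Since 7^d ≡ 1 (mod 703), base 7 does not prove 703 composite.

1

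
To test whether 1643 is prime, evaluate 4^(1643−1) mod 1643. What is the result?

4^1 ≡ 4 (mod 1643)
4^2 ≡ 4^2 = 16 ≡ 16 (mod 1643)
4^4 ≡ 16^2 = 256 ≡ 256 (mod 1643)
4^8 ≡ 256^2 = 65536 ≡ 1459 (mod 1643)
4^16 ≡ 1459^2 = 2128681 ≡ 996 (mod 1643)
4^32 ≡ 996^2 = 992016 ≡ 1287 (mod 1643)
4^64 ≡ 1287^2 = 1656369 ≡ 225 (mod 1643)
4^128 ≡ 225^2 = 50625 ≡ 1335 (mod 1643)
4^256 ≡ 1335^2 = 1782225 ≡ 1213 (mod 1643)
4^512 ≡ 1213^2 = 1471369 ≡ 884 (mod 1643)
4^1024 ≡ 884^2 = 781456 ≡ 1031 (mod 1643)
1642 = 1024 + 512 + 64 + 32 + 8 + 2 in binary powers of 2.
So 4^1642 ≡ 1031 · 884 · 225 · 1287 · 1459 · 16 ≡ 574 (mod 1643).
Since 574 ≠ 1, base 4 is a Fermat witness: 1643 is composite.

574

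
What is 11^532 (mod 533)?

11^1 ≡ 11 (mod 533)
11^2 ≡ 11^2 = 121 ≡ 121 (mod 533)
11^4 ≡ 121^2 = 14641 ≡ 250 (mod 533)
11^8 ≡ 250^2 = 62500 ≡ 139 (mod 533)
11^16 ≡ 139^2 = 19321 ≡ 133 (mod 533)
11^32 ≡ 133^2 = 17689 ≡ 100 (mod 533)
11^64 ≡ 100^2 = 10000 ≡ 406 (mod 533)
11^128 ≡ 406^2 = 164836 ≡ 139 (mod 533)
11^256 ≡ 139^2 = 19321 ≡ 133 (mod 533)
11^512 ≡ 133^2 = 17689 ≡ 100 (mod 533)
532 = 512 + 16 + 4 in binary powers of 2.
So 11^532 ≡ 100 · 133 · 250 ≡ 146 (mod 533).
Since 146 ≠ 1, base 11 is a Fermat witness: 533 is composite.

146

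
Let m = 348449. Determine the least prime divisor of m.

17

348449 is odd.
Digit sum 32, not divisible by 3.
Ends in 9: not divisible by 5.
7: 348449 = 7·49778 + 3
11: 348449 = 11·31677 + 2
13: 348449 = 13·26803 + 10
17: 348449 = 17·20497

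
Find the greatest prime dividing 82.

82 = 2 · 41
41 is prime.
So 82 = 2 · 41; the largest prime factor is 41.

41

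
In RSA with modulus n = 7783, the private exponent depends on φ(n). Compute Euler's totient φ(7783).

Factor: 7783 = 43 · 181.
φ(7783) = (43−1) · (181−1) = 42 · 180 = 7560.

7560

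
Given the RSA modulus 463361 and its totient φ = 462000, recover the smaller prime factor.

φ(n) = (p−1)(q−1) = n − (p+q) + 1, so p + q = 463361 − 462000 + 1 = 1362.
p and q are the roots of t² − 1362t + 463361 = 0.
Discriminant: 1362² − 4·463361 = 1855044 − 1853444 = 1600; √1600 = 40.
q = (1362 − 40)/2 = 661, p = (1362 + 40)/2 = 701.
Check: 661 · 701 = 463361.

661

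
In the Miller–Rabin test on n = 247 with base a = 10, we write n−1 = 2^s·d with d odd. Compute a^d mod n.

247 − 1 = 246 = 2^1 · 123, so d = 123.
10^1 ≡ 10 (mod 247)
10^2 ≡ 10^2 = 100 ≡ 100 (mod 247)
10^4 ≡ 100^2 = 10000 ≡ 120 (mod 247)
10^8 ≡ 120^2 = 14400 ≡ 74 (mod 247)
10^16 ≡ 74^2 = 5476 ≡ 42 (mod 247)
10^32 ≡ 42^2 = 1764 ≡ 35 (mod 247)
10^64 ≡ 35^2 = 1225 ≡ 237 (mod 247)
123 = 64 + 32 + 16 + 8 + 2 + 1 in binary powers of 2.
So 10^123 ≡ 237 · 35 · 42 · 74 · 100 · 10 ≡ 103 (mod 247).
Squaring chain: 103; never reaches −1, so base 10 is a Miller–Rabin witness that 247 is composite.

103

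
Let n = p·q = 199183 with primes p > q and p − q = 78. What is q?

Since p = q + 78, we have 199183 = q(q + 78), so q² + 78q − 199183 = 0.
Discriminant: 78² + 4·199183 = 6084 + 796732 = 802816; √802816 = 896.
q = (−78 + 896)/2 = 409, and p = q + 78 = 487.
Check: 409 · 487 = 199183.

409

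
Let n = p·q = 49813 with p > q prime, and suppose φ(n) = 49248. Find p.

φ(n) = (p−1)(q−1) = n − (p+q) + 1, so p + q = 49813 − 49248 + 1 = 566.
p and q are the roots of t² − 566t + 49813 = 0.
Discriminant: 566² − 4·49813 = 320356 − 199252 = 121104; √121104 = 348.
q = (566 − 348)/2 = 109, p = (566 + 348)/2 = 457.
Check: 109 · 457 = 49813.

457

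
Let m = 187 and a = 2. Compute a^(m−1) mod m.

2^1 ≡ 2 (mod 187)
2^2 ≡ 2^2 = 4 ≡ 4 (mod 187)
2^4 ≡ 4^2 = 16 ≡ 16 (mod 187)
2^8 ≡ 16^2 = 256 ≡ 69 (mod 187)
2^16 ≡ 69^2 = 4761 ≡ 86 (mod 187)
2^32 ≡ 86^2 = 7396 ≡ 103 (mod 187)
2^64 ≡ 103^2 = 10609 ≡ 137 (mod 187)
2^128 ≡ 137^2 = 18769 ≡ 69 (mod 187)
186 = 128 + 32 + 16 + 8 + 2 in binary powers of 2.
So 2^186 ≡ 69 · 103 · 86 · 69 · 4 ≡ 174 (mod 187).
Since 174 ≠ 1, base 2 is a Fermat witness: 187 is composite.

174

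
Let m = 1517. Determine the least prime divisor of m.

37

1517 is odd.
Digit sum 14, not divisible by 3.
Ends in 7: not divisible by 5.
7: 1517 = 7·216 + 5
11: 1517 = 11·137 + 10
13: 1517 = 13·116 + 9
17: 1517 = 17·89 + 4
19: 1517 = 19·79 + 16
23: 1517 = 23·65 + 22
29: 1517 = 29·52 + 9
31: 1517 = 31·48 + 29
37: 1517 = 37·41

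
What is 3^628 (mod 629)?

3^1 ≡ 3 (mod 629)
3^2 ≡ 3^2 = 9 ≡ 9 (mod 629)
3^4 ≡ 9^2 = 81 ≡ 81 (mod 629)
3^8 ≡ 81^2 = 6561 ≡ 271 (mod 629)
3^16 ≡ 271^2 = 73441 ≡ 477 (mod 629)
3^32 ≡ 477^2 = 227529 ≡ 460 (mod 629)
3^64 ≡ 460^2 = 211600 ≡ 256 (mod 629)
3^128 ≡ 256^2 = 65536 ≡ 120 (mod 629)
3^256 ≡ 120^2 = 14400 ≡ 562 (mod 629)
3^512 ≡ 562^2 = 315844 ≡ 86 (mod 629)
628 = 512 + 64 + 32 + 16 + 4 in binary powers of 2.
So 3^628 ≡ 86 · 256 · 460 · 477 · 81 ≡ 625 (mod 629).
Since 625 ≠ 1, base 3 is a Fermat witness: 629 is composite.

625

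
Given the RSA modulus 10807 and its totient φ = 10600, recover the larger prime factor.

107

φ(n) = (p−1)(q−1) = n − (p+q) + 1, so p + q = 10807 − 10600 + 1 = 208.
p and q are the roots of t² − 208t + 10807 = 0.
Discriminant: 208² − 4·10807 = 43264 − 43228 = 36; √36 = 6.
q = (208 − 6)/2 = 101, p = (208 + 6)/2 = 107.
Check: 101 · 107 = 10807.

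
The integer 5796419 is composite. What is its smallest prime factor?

73

5796419 is odd.
Digit sum 41, not divisible by 3.
Ends in 9: not divisible by 5.
7: 5796419 = 7·828059 + 6
11: 5796419 = 11·526947 + 2
13: 5796419 = 13·445878 + 5
17: 5796419 = 17·340965 + 14
19: 5796419 = 19·305074 + 13
23: 5796419 = 23·252018 + 5
29: 5796419 = 29·199876 + 15
31: 5796419 = 31·186981 + 8
37: 5796419 = 37·156659 + 36
41: 5796419 = 41·141376 + 3
43: 5796419 = 43·134800 + 19
47: 5796419 = 47·123328 + 3
53: 5796419 = 53·109366 + 21
59: 5796419 = 59·98244 + 23
61: 5796419 = 61·95023 + 16
67: 5796419 = 67·86513 + 48
71: 5796419 = 71·81639 + 50
73: 5796419 = 73·79403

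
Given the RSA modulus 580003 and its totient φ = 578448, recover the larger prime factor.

φ(n) = (p−1)(q−1) = n − (p+q) + 1, so p + q = 580003 − 578448 + 1 = 1556.
p and q are the roots of t² − 1556t + 580003 = 0.
Discriminant: 1556² − 4·580003 = 2421136 − 2320012 = 101124; √101124 = 318.
q = (1556 − 318)/2 = 619, p = (1556 + 318)/2 = 937.
Check: 619 · 937 = 580003.

937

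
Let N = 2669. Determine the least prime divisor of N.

2669 is odd.
Digit sum 23, not divisible by 3.
Ends in 9: not divisible by 5.
7: 2669 = 7·381 + 2
11: 2669 = 11·242 + 7
13: 2669 = 13·205 + 4
17: 2669 = 17·157

17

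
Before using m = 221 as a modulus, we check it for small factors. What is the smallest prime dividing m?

221 is odd.
Digit sum 5, not divisible by 3.
Ends in 1: not divisible by 5.
7: 221 = 7·31 + 4
11: 221 = 11·20 + 1
13: 221 = 13·17

13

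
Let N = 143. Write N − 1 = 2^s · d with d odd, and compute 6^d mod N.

50

143 − 1 = 142 = 2^1 · 71, so d = 71.
6^1 ≡ 6 (mod 143)
6^2 ≡ 6^2 = 36 ≡ 36 (mod 143)
6^4 ≡ 36^2 = 1296 ≡ 9 (mod 143)
6^8 ≡ 9^2 = 81 ≡ 81 (mod 143)
6^16 ≡ 81^2 = 6561 ≡ 126 (mod 143)
6^32 ≡ 126^2 = 15876 ≡ 3 (mod 143)
6^64 ≡ 3^2 = 9 ≡ 9 (mod 143)
71 = 64 + 4 + 2 + 1 in binary powers of 2.
So 6^71 ≡ 9 · 9 · 36 · 6 ≡ 50 (mod 143).
Squaring chain: 50; never reaches −1, so base 6 is a Miller–Rabin witness that 143 is composite.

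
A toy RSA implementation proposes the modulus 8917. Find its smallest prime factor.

8917 is odd.
Digit sum 25, not divisible by 3.
Ends in 7: not divisible by 5.
7: 8917 = 7·1273 + 6
11: 8917 = 11·810 + 7
13: 8917 = 13·685 + 12
17: 8917 = 17·524 + 9
19: 8917 = 19·469 + 6
23: 8917 = 23·387 + 16
29: 8917 = 29·307 + 14
31: 8917 = 31·287 + 20
37: 8917 = 37·241

37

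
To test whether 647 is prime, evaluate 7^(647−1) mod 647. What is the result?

7^1 ≡ 7 (mod 647)
7^2 ≡ 7^2 = 49 ≡ 49 (mod 647)
7^4 ≡ 49^2 = 2401 ≡ 460 (mod 647)
7^8 ≡ 460^2 = 211600 ≡ 31 (mod 647)
7^16 ≡ 31^2 = 961 ≡ 314 (mod 647)
7^32 ≡ 314^2 = 98596 ≡ 252 (mod 647)
7^64 ≡ 252^2 = 63504 ≡ 98 (mod 647)
7^128 ≡ 98^2 = 9604 ≡ 546 (mod 647)
7^256 ≡ 546^2 = 298116 ≡ 496 (mod 647)
7^512 ≡ 496^2 = 246016 ≡ 156 (mod 647)
646 = 512 + 128 + 4 + 2 in binary powers of 2.
So 7^646 ≡ 156 · 546 · 460 · 49 ≡ 1 (mod 647).
Since the result is 1, base 7 gives no evidence that 647 is composite.

1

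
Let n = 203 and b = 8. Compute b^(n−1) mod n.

71

8^1 ≡ 8 (mod 203)
8^2 ≡ 8^2 = 64 ≡ 64 (mod 203)
8^4 ≡ 64^2 = 4096 ≡ 36 (mod 203)
8^8 ≡ 36^2 = 1296 ≡ 78 (mod 203)
8^16 ≡ 78^2 = 6084 ≡ 197 (mod 203)
8^32 ≡ 197^2 = 38809 ≡ 36 (mod 203)
8^64 ≡ 36^2 = 1296 ≡ 78 (mod 203)
8^128 ≡ 78^2 = 6084 ≡ 197 (mod 203)
202 = 128 + 64 + 8 + 2 in binary powers of 2.
So 8^202 ≡ 197 · 78 · 78 · 64 ≡ 71 (mod 203).
Since 71 ≠ 1, base 8 is a Fermat witness: 203 is composite.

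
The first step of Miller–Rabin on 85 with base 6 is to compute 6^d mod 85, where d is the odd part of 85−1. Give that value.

85 − 1 = 84 = 2^2 · 21, so d = 21.
6^1 ≡ 6 (mod 85)
6^2 ≡ 6^2 = 36 ≡ 36 (mod 85)
6^4 ≡ 36^2 = 1296 ≡ 21 (mod 85)
6^8 ≡ 21^2 = 441 ≡ 16 (mod 85)
6^16 ≡ 16^2 = 256 ≡ 1 (mod 85)
21 = 16 + 4 + 1 in binary powers of 2.
So 6^21 ≡ 1 · 21 · 6 ≡ 41 (mod 85).
Squaring chain: 41 → 66; never reaches −1, so base 6 is a Miller–Rabin witness that 85 is composite.

41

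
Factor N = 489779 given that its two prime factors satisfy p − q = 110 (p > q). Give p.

Since p = q + 110, we have 489779 = q(q + 110), so q² + 110q − 489779 = 0.
Discriminant: 110² + 4·489779 = 12100 + 1959116 = 1971216; √1971216 = 1404.
q = (−110 + 1404)/2 = 647, and p = q + 110 = 757.
Check: 647 · 757 = 489779.

757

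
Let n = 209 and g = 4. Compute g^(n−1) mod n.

4^1 ≡ 4 (mod 209)
4^2 ≡ 4^2 = 16 ≡ 16 (mod 209)
4^4 ≡ 16^2 = 256 ≡ 47 (mod 209)
4^8 ≡ 47^2 = 2209 ≡ 119 (mod 209)
4^16 ≡ 119^2 = 14161 ≡ 158 (mod 209)
4^32 ≡ 158^2 = 24964 ≡ 93 (mod 209)
4^64 ≡ 93^2 = 8649 ≡ 80 (mod 209)
4^128 ≡ 80^2 = 6400 ≡ 130 (mod 209)
208 = 128 + 64 + 16 in binary powers of 2.
So 4^208 ≡ 130 · 80 · 158 ≡ 42 (mod 209).
Since 42 ≠ 1, base 4 is a Fermat witness: 209 is composite.

42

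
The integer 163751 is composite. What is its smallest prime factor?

7

163751 is odd.
Digit sum 23, not divisible by 3.
Ends in 1: not divisible by 5.
7: 163751 = 7·23393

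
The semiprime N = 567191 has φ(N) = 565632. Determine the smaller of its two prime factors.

φ(n) = (p−1)(q−1) = n − (p+q) + 1, so p + q = 567191 − 565632 + 1 = 1560.
p and q are the roots of t² − 1560t + 567191 = 0.
Discriminant: 1560² − 4·567191 = 2433600 − 2268764 = 164836; √164836 = 406.
q = (1560 − 406)/2 = 577, p = (1560 + 406)/2 = 983.
Check: 577 · 983 = 567191.

577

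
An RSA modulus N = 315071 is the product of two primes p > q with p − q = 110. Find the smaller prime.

Since p = q + 110, we have 315071 = q(q + 110), so q² + 110q − 315071 = 0.
Discriminant: 110² + 4·315071 = 12100 + 1260284 = 1272384; √1272384 = 1128.
q = (−110 + 1128)/2 = 509, and p = q + 110 = 619.
Check: 509 · 619 = 315071.

509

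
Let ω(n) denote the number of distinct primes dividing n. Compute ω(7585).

7585 = 5 · 1517
1517 = 37 · 41
7585 = 5 · 37 · 41, which has 3 distinct prime factors.

3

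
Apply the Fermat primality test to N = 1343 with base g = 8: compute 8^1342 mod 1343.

8^1 ≡ 8 (mod 1343)
8^2 ≡ 8^2 = 64 ≡ 64 (mod 1343)
8^4 ≡ 64^2 = 4096 ≡ 67 (mod 1343)
8^8 ≡ 67^2 = 4489 ≡ 460 (mod 1343)
8^16 ≡ 460^2 = 211600 ≡ 749 (mod 1343)
8^32 ≡ 749^2 = 561001 ≡ 970 (mod 1343)
8^64 ≡ 970^2 = 940900 ≡ 800 (mod 1343)
8^128 ≡ 800^2 = 640000 ≡ 732 (mod 1343)
8^256 ≡ 732^2 = 535824 ≡ 1310 (mod 1343)
8^512 ≡ 1310^2 = 1716100 ≡ 1089 (mod 1343)
8^1024 ≡ 1089^2 = 1185921 ≡ 52 (mod 1343)
1342 = 1024 + 256 + 32 + 16 + 8 + 4 + 2 in binary powers of 2.
So 8^1342 ≡ 52 · 1310 · 970 · 749 · 460 · 67 · 64 ≡ 38 (mod 1343).
Since 38 ≠ 1, base 8 is a Fermat witness: 1343 is composite.

38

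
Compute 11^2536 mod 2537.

11^1 ≡ 11 (mod 2537)
11^2 ≡ 11^2 = 121 ≡ 121 (mod 2537)
11^4 ≡ 121^2 = 14641 ≡ 1956 (mod 2537)
11^8 ≡ 1956^2 = 3825936 ≡ 140 (mod 2537)
11^16 ≡ 140^2 = 19600 ≡ 1841 (mod 2537)
11^32 ≡ 1841^2 = 3389281 ≡ 2386 (mod 2537)
11^64 ≡ 2386^2 = 5692996 ≡ 2505 (mod 2537)
11^128 ≡ 2505^2 = 6275025 ≡ 1024 (mod 2537)
11^256 ≡ 1024^2 = 1048576 ≡ 795 (mod 2537)
11^512 ≡ 795^2 = 632025 ≡ 312 (mod 2537)
11^1024 ≡ 312^2 = 97344 ≡ 938 (mod 2537)
11^2048 ≡ 938^2 = 879844 ≡ 2042 (mod 2537)
2536 = 2048 + 256 + 128 + 64 + 32 + 8 in binary powers of 2.
So 11^2536 ≡ 2042 · 795 · 1024 · 2505 · 2386 · 140 ≡ 1067 (mod 2537).
Since 1067 ≠ 1, base 11 is a Fermat witness: 2537 is composite.

1067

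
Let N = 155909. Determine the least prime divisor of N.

155909 is odd.
Digit sum 29, not divisible by 3.
Ends in 9: not divisible by 5.
7: 155909 = 7·22272 + 5
11: 155909 = 11·14173 + 6
13: 155909 = 13·11993

13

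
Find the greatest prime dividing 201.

67

201 = 3 · 67
67 is prime.
So 201 = 3 · 67; the largest prime factor is 67.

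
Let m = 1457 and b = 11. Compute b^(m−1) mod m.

11^1 ≡ 11 (mod 1457)
11^2 ≡ 11^2 = 121 ≡ 121 (mod 1457)
11^4 ≡ 121^2 = 14641 ≡ 71 (mod 1457)
11^8 ≡ 71^2 = 5041 ≡ 670 (mod 1457)
11^16 ≡ 670^2 = 448900 ≡ 144 (mod 1457)
11^32 ≡ 144^2 = 20736 ≡ 338 (mod 1457)
11^64 ≡ 338^2 = 114244 ≡ 598 (mod 1457)
11^128 ≡ 598^2 = 357604 ≡ 639 (mod 1457)
11^256 ≡ 639^2 = 408321 ≡ 361 (mod 1457)
11^512 ≡ 361^2 = 130321 ≡ 648 (mod 1457)
11^1024 ≡ 648^2 = 419904 ≡ 288 (mod 1457)
1456 = 1024 + 256 + 128 + 32 + 16 in binary powers of 2.
So 11^1456 ≡ 288 · 361 · 639 · 338 · 144 ≡ 392 (mod 1457).
Since 392 ≠ 1, base 11 is a Fermat witness: 1457 is composite.

392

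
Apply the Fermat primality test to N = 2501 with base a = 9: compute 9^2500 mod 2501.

1

9^1 ≡ 9 (mod 2501)
9^2 ≡ 9^2 = 81 ≡ 81 (mod 2501)
9^4 ≡ 81^2 = 6561 ≡ 1559 (mod 2501)
9^8 ≡ 1559^2 = 2430481 ≡ 2010 (mod 2501)
9^16 ≡ 2010^2 = 4040100 ≡ 985 (mod 2501)
9^32 ≡ 985^2 = 970225 ≡ 2338 (mod 2501)
9^64 ≡ 2338^2 = 5466244 ≡ 1559 (mod 2501)
9^128 ≡ 1559^2 = 2430481 ≡ 2010 (mod 2501)
9^256 ≡ 2010^2 = 4040100 ≡ 985 (mod 2501)
9^512 ≡ 985^2 = 970225 ≡ 2338 (mod 2501)
9^1024 ≡ 2338^2 = 5466244 ≡ 1559 (mod 2501)
9^2048 ≡ 1559^2 = 2430481 ≡ 2010 (mod 2501)
2500 = 2048 + 256 + 128 + 64 + 4 in binary powers of 2.
So 9^2500 ≡ 2010 · 985 · 2010 · 1559 · 1559 ≡ 1 (mod 2501).
Since the result is 1, base 9 gives no evidence that 2501 is composite.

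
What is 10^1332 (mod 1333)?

686

10^1 ≡ 10 (mod 1333)
10^2 ≡ 10^2 = 100 ≡ 100 (mod 1333)
10^4 ≡ 100^2 = 10000 ≡ 669 (mod 1333)
10^8 ≡ 669^2 = 447561 ≡ 1006 (mod 1333)
10^16 ≡ 1006^2 = 1012036 ≡ 289 (mod 1333)
10^32 ≡ 289^2 = 83521 ≡ 875 (mod 1333)
10^64 ≡ 875^2 = 765625 ≡ 483 (mod 1333)
10^128 ≡ 483^2 = 233289 ≡ 14 (mod 1333)
10^256 ≡ 14^2 = 196 ≡ 196 (mod 1333)
10^512 ≡ 196^2 = 38416 ≡ 1092 (mod 1333)
10^1024 ≡ 1092^2 = 1192464 ≡ 762 (mod 1333)
1332 = 1024 + 256 + 32 + 16 + 4 in binary powers of 2.
So 10^1332 ≡ 762 · 196 · 875 · 289 · 669 ≡ 686 (mod 1333).
Since 686 ≠ 1, base 10 is a Fermat witness: 1333 is composite.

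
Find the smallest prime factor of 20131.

20131 is odd.
Digit sum 7, not divisible by 3.
Ends in 1: not divisible by 5.
7: 20131 = 7·2875 + 6
11: 20131 = 11·1830 + 1
13: 20131 = 13·1548 + 7
17: 20131 = 17·1184 + 3
19: 20131 = 19·1059 + 10
23: 20131 = 23·875 + 6
29: 20131 = 29·694 + 5
31: 20131 = 31·649 + 12
37: 20131 = 37·544 + 3
41: 20131 = 41·491

41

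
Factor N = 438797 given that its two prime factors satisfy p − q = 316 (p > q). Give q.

Since p = q + 316, we have 438797 = q(q + 316), so q² + 316q − 438797 = 0.
Discriminant: 316² + 4·438797 = 99856 + 1755188 = 1855044; √1855044 = 1362.
q = (−316 + 1362)/2 = 523, and p = q + 316 = 839.
Check: 523 · 839 = 438797.

523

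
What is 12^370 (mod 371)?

12^1 ≡ 12 (mod 371)
12^2 ≡ 12^2 = 144 ≡ 144 (mod 371)
12^4 ≡ 144^2 = 20736 ≡ 331 (mod 371)
12^8 ≡ 331^2 = 109561 ≡ 116 (mod 371)
12^16 ≡ 116^2 = 13456 ≡ 100 (mod 371)
12^32 ≡ 100^2 = 10000 ≡ 354 (mod 371)
12^64 ≡ 354^2 = 125316 ≡ 289 (mod 371)
12^128 ≡ 289^2 = 83521 ≡ 46 (mod 371)
12^256 ≡ 46^2 = 2116 ≡ 261 (mod 371)
370 = 256 + 64 + 32 + 16 + 2 in binary powers of 2.
So 12^370 ≡ 261 · 289 · 354 · 100 · 144 ≡ 282 (mod 371).
Since 282 ≠ 1, base 12 is a Fermat witness: 371 is composite.

282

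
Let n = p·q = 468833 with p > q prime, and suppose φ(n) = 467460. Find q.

631

φ(n) = (p−1)(q−1) = n − (p+q) + 1, so p + q = 468833 − 467460 + 1 = 1374.
p and q are the roots of t² − 1374t + 468833 = 0.
Discriminant: 1374² − 4·468833 = 1887876 − 1875332 = 12544; √12544 = 112.
q = (1374 − 112)/2 = 631, p = (1374 + 112)/2 = 743.
Check: 631 · 743 = 468833.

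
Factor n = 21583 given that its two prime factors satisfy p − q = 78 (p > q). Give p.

191

Since p = q + 78, we have 21583 = q(q + 78), so q² + 78q − 21583 = 0.
Discriminant: 78² + 4·21583 = 6084 + 86332 = 92416; √92416 = 304.
q = (−78 + 304)/2 = 113, and p = q + 78 = 191.
Check: 113 · 191 = 21583.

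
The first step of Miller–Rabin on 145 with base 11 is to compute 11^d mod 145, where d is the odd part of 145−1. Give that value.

31

145 − 1 = 144 = 2^4 · 9, so d = 9.
11^1 ≡ 11 (mod 145)
11^2 ≡ 11^2 = 121 ≡ 121 (mod 145)
11^4 ≡ 121^2 = 14641 ≡ 141 (mod 145)
11^8 ≡ 141^2 = 19881 ≡ 16 (mod 145)
9 = 8 + 1 in binary powers of 2.
So 11^9 ≡ 16 · 11 ≡ 31 (mod 145).
Squaring chain: 31 → 91 → 16 → 111; never reaches −1, so base 11 is a Miller–Rabin witness that 145 is composite.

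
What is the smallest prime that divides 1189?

29

1189 is odd.
Digit sum 19, not divisible by 3.
Ends in 9: not divisible by 5.
7: 1189 = 7·169 + 6
11: 1189 = 11·108 + 1
13: 1189 = 13·91 + 6
17: 1189 = 17·69 + 16
19: 1189 = 19·62 + 11
23: 1189 = 23·51 + 16
29: 1189 = 29·41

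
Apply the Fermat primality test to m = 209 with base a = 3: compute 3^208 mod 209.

16

3^1 ≡ 3 (mod 209)
3^2 ≡ 3^2 = 9 ≡ 9 (mod 209)
3^4 ≡ 9^2 = 81 ≡ 81 (mod 209)
3^8 ≡ 81^2 = 6561 ≡ 82 (mod 209)
3^16 ≡ 82^2 = 6724 ≡ 36 (mod 209)
3^32 ≡ 36^2 = 1296 ≡ 42 (mod 209)
3^64 ≡ 42^2 = 1764 ≡ 92 (mod 209)
3^128 ≡ 92^2 = 8464 ≡ 104 (mod 209)
208 = 128 + 64 + 16 in binary powers of 2.
So 3^208 ≡ 104 · 92 · 36 ≡ 16 (mod 209).
Since 16 ≠ 1, base 3 is a Fermat witness: 209 is composite.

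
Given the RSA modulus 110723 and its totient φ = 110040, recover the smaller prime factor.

φ(n) = (p−1)(q−1) = n − (p+q) + 1, so p + q = 110723 − 110040 + 1 = 684.
p and q are the roots of t² − 684t + 110723 = 0.
Discriminant: 684² − 4·110723 = 467856 − 442892 = 24964; √24964 = 158.
q = (684 − 158)/2 = 263, p = (684 + 158)/2 = 421.
Check: 263 · 421 = 110723.

263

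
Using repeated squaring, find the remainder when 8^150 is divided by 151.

1

8^1 ≡ 8 (mod 151)
8^2 ≡ 8^2 = 64 ≡ 64 (mod 151)
8^4 ≡ 64^2 = 4096 ≡ 19 (mod 151)
8^8 ≡ 19^2 = 361 ≡ 59 (mod 151)
8^16 ≡ 59^2 = 3481 ≡ 8 (mod 151)
8^32 ≡ 8^2 = 64 ≡ 64 (mod 151)
8^64 ≡ 64^2 = 4096 ≡ 19 (mod 151)
8^128 ≡ 19^2 = 361 ≡ 59 (mod 151)
150 = 128 + 16 + 4 + 2 in binary powers of 2.
So 8^150 ≡ 59 · 8 · 19 · 64 ≡ 1 (mod 151).
Since the result is 1, base 8 gives no evidence that 151 is composite.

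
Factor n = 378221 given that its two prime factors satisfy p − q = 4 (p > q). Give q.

Since p = q + 4, we have 378221 = q(q + 4), so q² + 4q − 378221 = 0.
Discriminant: 4² + 4·378221 = 16 + 1512884 = 1512900; √1512900 = 1230.
q = (−4 + 1230)/2 = 613, and p = q + 4 = 617.
Check: 613 · 617 = 378221.

613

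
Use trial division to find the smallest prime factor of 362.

362 is even: 2 divides it.

2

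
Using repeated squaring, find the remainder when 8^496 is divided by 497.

225

8^1 ≡ 8 (mod 497)
8^2 ≡ 8^2 = 64 ≡ 64 (mod 497)
8^4 ≡ 64^2 = 4096 ≡ 120 (mod 497)
8^8 ≡ 120^2 = 14400 ≡ 484 (mod 497)
8^16 ≡ 484^2 = 234256 ≡ 169 (mod 497)
8^32 ≡ 169^2 = 28561 ≡ 232 (mod 497)
8^64 ≡ 232^2 = 53824 ≡ 148 (mod 497)
8^128 ≡ 148^2 = 21904 ≡ 36 (mod 497)
8^256 ≡ 36^2 = 1296 ≡ 302 (mod 497)
496 = 256 + 128 + 64 + 32 + 16 in binary powers of 2.
So 8^496 ≡ 302 · 36 · 148 · 232 · 169 ≡ 225 (mod 497).
Since 225 ≠ 1, base 8 is a Fermat witness: 497 is composite.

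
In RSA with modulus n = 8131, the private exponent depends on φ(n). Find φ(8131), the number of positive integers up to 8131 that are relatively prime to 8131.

Factor: 8131 = 47 · 173.
φ(8131) = (47−1) · (173−1) = 46 · 172 = 7912.

7912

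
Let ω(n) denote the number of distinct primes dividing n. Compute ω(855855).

855855 = 3^2 · 95095
95095 = 5 · 19019
19019 = 7 · 2717
2717 = 11 · 247
247 = 13 · 19
855855 = 3^2 · 5 · 7 · 11 · 13 · 19, which has 6 distinct prime factors.

6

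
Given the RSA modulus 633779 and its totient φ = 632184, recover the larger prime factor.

853

φ(n) = (p−1)(q−1) = n − (p+q) + 1, so p + q = 633779 − 632184 + 1 = 1596.
p and q are the roots of t² − 1596t + 633779 = 0.
Discriminant: 1596² − 4·633779 = 2547216 − 2535116 = 12100; √12100 = 110.
q = (1596 − 110)/2 = 743, p = (1596 + 110)/2 = 853.
Check: 743 · 853 = 633779.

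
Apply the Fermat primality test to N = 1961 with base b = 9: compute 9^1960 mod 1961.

1533

9^1 ≡ 9 (mod 1961)
9^2 ≡ 9^2 = 81 ≡ 81 (mod 1961)
9^4 ≡ 81^2 = 6561 ≡ 678 (mod 1961)
9^8 ≡ 678^2 = 459684 ≡ 810 (mod 1961)
9^16 ≡ 810^2 = 656100 ≡ 1126 (mod 1961)
9^32 ≡ 1126^2 = 1267876 ≡ 1070 (mod 1961)
9^64 ≡ 1070^2 = 1144900 ≡ 1637 (mod 1961)
9^128 ≡ 1637^2 = 2679769 ≡ 1043 (mod 1961)
9^256 ≡ 1043^2 = 1087849 ≡ 1455 (mod 1961)
9^512 ≡ 1455^2 = 2117025 ≡ 1106 (mod 1961)
9^1024 ≡ 1106^2 = 1223236 ≡ 1533 (mod 1961)
1960 = 1024 + 512 + 256 + 128 + 32 + 8 in binary powers of 2.
So 9^1960 ≡ 1533 · 1106 · 1455 · 1043 · 1070 · 810 ≡ 1533 (mod 1961).
Since 1533 ≠ 1, base 9 is a Fermat witness: 1961 is composite.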